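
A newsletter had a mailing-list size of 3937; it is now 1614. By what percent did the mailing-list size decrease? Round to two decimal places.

Change: 1614 − 3937 = -2323.
Relative to the original: -2323 ÷ 3937 ≈ -59.00%.
So the mailing-list size decreased by 59.00%.

59.00%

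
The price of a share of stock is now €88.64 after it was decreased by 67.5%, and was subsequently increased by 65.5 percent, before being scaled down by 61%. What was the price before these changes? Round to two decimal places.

The overall multiplier applied was 0.325 × 1.655 × 0.39 = 0.20977125.
So the original price was €88.64 ÷ 0.20977125 ≈ €422.56.

€422.56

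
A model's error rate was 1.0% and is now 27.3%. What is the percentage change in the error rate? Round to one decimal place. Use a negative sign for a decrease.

2630.0%

The change is 27.3 − 1.0 = 26.3 percentage points.
Relative to the original 1.0%, that is 26.3 ÷ 1.0 = 2630.0%.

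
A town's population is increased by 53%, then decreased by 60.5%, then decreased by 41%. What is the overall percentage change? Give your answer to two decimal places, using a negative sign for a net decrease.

-64.34%

The combined multiplier is 1.53 × 0.395 × 0.59 = 0.3565665.
That corresponds to a decrease of 64.34%.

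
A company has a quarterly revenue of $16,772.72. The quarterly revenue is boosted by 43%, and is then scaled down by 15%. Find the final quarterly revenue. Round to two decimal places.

$20,387.24

Each change multiplies by a factor: 1.43 × 0.85 = 1.2155.
$16,772.72 × 1.2155 = $20387.24116 ≈ $20,387.24.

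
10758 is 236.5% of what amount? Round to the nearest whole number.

4549

10758 ÷ 2.365 ≈ 4549.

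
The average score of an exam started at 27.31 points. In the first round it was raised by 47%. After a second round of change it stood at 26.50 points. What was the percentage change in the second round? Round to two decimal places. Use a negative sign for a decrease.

-33.99%

After the first round: 27.31 × 1.47 = 40.1457.
Second-round multiplier: 26.50 ÷ 40.1457 ≈ 0.660096.
That is a change of -33.99%.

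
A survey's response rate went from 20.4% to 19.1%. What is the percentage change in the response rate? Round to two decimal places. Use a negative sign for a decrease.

The change is 19.1 − 20.4 = -1.3 percentage points.
Relative to the original 20.4%, that is -1.3 ÷ 20.4 ≈ -6.37%.

-6.37%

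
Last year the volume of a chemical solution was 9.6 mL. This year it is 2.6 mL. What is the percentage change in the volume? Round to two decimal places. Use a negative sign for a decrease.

Change: 2.6 − 9.6 = -7.0.
Relative to the original: -7.0 ÷ 9.6 ≈ -72.92%.

-72.92%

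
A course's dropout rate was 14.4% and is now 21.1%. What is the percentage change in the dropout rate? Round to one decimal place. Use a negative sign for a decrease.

The change is 21.1 − 14.4 = 6.7 percentage points.
Relative to the original 14.4%, that is 6.7 ÷ 14.4 ≈ 46.5%.

46.5%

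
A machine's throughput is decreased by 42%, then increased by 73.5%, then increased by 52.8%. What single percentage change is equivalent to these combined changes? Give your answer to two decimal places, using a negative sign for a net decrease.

53.76%

A 42% decrease multiplies by 0.58.
Then a 73.5% increase: 0.58 × 1.735 = 1.0063.
Then a 52.8% increase: 1.0063 × 1.528 = 1.5376264.
Overall factor 1.5376264, i.e. 53.76%.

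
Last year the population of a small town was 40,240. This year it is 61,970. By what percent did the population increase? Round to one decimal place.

54.0%

Change: 61,970 − 40,240 = 21,730.
Relative to the original: 21,730 ÷ 40,240 ≈ 54.0%.
So the population increased by 54.0%.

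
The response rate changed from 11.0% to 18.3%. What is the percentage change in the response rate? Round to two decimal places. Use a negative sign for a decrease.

The change is 18.3 − 11.0 = 7.3 percentage points.
Relative to the original 11.0%, that is 7.3 ÷ 11.0 ≈ 66.36%.

66.36%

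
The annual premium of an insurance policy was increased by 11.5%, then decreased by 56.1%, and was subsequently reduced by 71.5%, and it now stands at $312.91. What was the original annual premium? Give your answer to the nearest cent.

$2243.03

Undoing the 71.5% decrease: $312.91 ÷ 0.285 ≈ $1097.929825.
Undoing the 56.1% decrease: $1097.929825 ÷ 0.439 ≈ $2500.9791.
Undoing the 11.5% increase: $2500.9791 ÷ 1.115 ≈ $2243.03.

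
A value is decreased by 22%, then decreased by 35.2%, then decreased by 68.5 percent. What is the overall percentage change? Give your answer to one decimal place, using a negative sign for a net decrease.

-84.1%

A 22% decrease multiplies by 0.78.
Then a 35.2% decrease: 0.78 × 0.648 = 0.50544.
Then a 68.5% decrease: 0.50544 × 0.315 = 0.1592136.
Overall factor 0.1592136, i.e. -84.1%.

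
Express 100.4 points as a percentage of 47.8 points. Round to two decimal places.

210.04%

100.4 points ÷ 47.8 points ≈ 210.04%.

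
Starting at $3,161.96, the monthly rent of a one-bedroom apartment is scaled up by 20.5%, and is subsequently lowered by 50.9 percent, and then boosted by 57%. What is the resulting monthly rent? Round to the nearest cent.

$2,937.14

Each change multiplies by a factor: 1.205 × 0.491 × 1.57 = 0.92889835.
$3,161.96 × 0.92889835 = $2937.139426766 ≈ $2,937.14.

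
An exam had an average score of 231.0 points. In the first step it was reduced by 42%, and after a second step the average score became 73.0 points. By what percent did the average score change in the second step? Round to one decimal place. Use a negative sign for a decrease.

After the first step: 231.0 × 0.58 = 133.98.
Second-step multiplier: 73.0 ÷ 133.98 ≈ 0.54486.
That is a change of -45.5%.

-45.5%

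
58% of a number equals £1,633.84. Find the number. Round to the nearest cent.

£2,816.97

£1,633.84 ÷ 0.58 ≈ £2,816.97.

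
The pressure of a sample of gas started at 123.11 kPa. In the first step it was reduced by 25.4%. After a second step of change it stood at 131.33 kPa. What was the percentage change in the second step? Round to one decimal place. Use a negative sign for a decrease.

After the first step: 123.11 × 0.746 = 91.84006.
Second-step multiplier: 131.33 ÷ 91.84006 ≈ 1.42999.
That is a change of 43.0%.

43.0%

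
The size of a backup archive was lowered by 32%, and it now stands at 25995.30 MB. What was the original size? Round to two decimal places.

The overall multiplier applied was 0.68.
So the original size was 25995.30 ÷ 0.68 ≈ 38228.38 MB.

38228.38 MB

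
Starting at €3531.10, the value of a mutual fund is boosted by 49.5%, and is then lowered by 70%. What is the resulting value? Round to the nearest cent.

€1583.70

Each change multiplies by a factor: 1.495 × 0.3 = 0.4485.
€3531.10 × 0.4485 = €1583.69835 ≈ €1583.70.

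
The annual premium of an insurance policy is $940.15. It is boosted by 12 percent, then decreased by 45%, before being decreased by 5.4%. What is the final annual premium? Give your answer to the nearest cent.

Each change multiplies by a factor: 1.12 × 0.55 × 0.946 = 0.582736.
$940.15 × 0.582736 = $547.8592504 ≈ $547.86.

$547.86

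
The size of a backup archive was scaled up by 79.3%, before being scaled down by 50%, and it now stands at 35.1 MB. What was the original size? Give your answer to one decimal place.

Undoing the 50% decrease: 35.1 ÷ 0.5 = 70.2.
Undoing the 79.3% increase: 70.2 ÷ 1.793 ≈ 39.2 MB.

39.2 MB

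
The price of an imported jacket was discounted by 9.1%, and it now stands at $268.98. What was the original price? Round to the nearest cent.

$295.91

The overall multiplier applied was 0.909.
So the original price was $268.98 ÷ 0.909 ≈ $295.91.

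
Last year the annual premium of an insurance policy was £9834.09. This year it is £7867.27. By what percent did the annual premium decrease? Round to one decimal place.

Change: £7867.27 − £9834.09 = -£1966.82.
Relative to the original: -£1966.82 ÷ £9834.09 ≈ -20.0%.
So the annual premium decreased by 20.0%.

20.0%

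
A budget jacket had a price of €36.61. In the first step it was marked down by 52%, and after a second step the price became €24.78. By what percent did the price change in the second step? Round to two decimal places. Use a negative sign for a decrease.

After the first step: €36.61 × 0.48 = €17.5728.
Second-step multiplier: €24.78 ÷ €17.5728 ≈ 1.410134.
That is a change of 41.01%.

41.01%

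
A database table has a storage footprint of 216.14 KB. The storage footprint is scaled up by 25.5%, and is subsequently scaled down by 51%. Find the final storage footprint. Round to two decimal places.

Each change multiplies by a factor: 1.255 × 0.49 = 0.61495.
216.14 × 0.61495 = 132.915293 ≈ 132.92.

132.92 KB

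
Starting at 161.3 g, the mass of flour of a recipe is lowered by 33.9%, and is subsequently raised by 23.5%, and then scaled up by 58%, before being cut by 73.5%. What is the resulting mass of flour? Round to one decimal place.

Each change multiplies by a factor: 0.661 × 1.235 × 1.58 × 0.265 = 0.3417994645.
161.3 × 0.3417994645 = 55.13225362385 ≈ 55.1.

55.1 g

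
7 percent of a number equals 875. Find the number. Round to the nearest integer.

12500

875 ÷ 0.07 = 12500.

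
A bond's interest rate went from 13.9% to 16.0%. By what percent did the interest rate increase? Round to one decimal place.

The change is 16.0 − 13.9 = 2.1 percentage points.
Relative to the original 13.9%, that is 2.1 ÷ 13.9 ≈ 15.1%.
So the interest rate rose by 15.1%.

15.1%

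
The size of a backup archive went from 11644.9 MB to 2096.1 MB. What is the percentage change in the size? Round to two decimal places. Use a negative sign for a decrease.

Change: 2096.1 − 11644.9 = -9548.8.
Relative to the original: -9548.8 ÷ 11644.9 ≈ -82.00%.

-82.00%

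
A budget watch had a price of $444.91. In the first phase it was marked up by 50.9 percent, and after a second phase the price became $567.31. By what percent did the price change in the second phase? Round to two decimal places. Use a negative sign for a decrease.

After the first phase: $444.91 × 1.509 = $671.36919.
Second-phase multiplier: $567.31 ÷ $671.36919 ≈ 0.845005.
That is a change of -15.50%.

-15.50%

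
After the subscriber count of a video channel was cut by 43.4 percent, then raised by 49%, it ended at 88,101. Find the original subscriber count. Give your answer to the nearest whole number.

104,467

Undoing the 49% increase: 88,101 ÷ 1.49 ≈ 59128.187919.
Undoing the 43.4% decrease: 59128.187919 ÷ 0.566 ≈ 104,467.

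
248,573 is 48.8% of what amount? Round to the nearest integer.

509,371

248,573 ÷ 0.488 ≈ 509,371.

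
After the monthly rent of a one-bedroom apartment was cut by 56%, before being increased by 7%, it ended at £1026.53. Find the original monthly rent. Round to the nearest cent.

The overall multiplier applied was 0.44 × 1.07 = 0.4708.
So the original monthly rent was £1026.53 ÷ 0.4708 ≈ £2180.40.

£2180.40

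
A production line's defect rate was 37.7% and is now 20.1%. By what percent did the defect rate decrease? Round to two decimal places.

The change is 20.1 − 37.7 = -17.6 percentage points.
Relative to the original 37.7%, that is -17.6 ÷ 37.7 ≈ -46.68%.
So the defect rate fell by 46.68%.

46.68%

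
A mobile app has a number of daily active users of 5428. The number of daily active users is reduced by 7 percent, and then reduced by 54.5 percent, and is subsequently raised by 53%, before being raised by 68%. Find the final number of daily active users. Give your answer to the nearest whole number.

5904

After the 7% decrease: 5428 × 0.93 = 5048.04.
54.5% decrease: 5048.04 × 0.455 = 2296.8582.
Apply the 53% increase: 2296.8582 × 1.53 = 3514.193046.
68% increase: 3514.193046 × 1.68 = 5903.84431728 ≈ 5904.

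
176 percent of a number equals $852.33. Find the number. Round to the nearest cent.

$484.28

$852.33 ÷ 1.76 ≈ $484.28.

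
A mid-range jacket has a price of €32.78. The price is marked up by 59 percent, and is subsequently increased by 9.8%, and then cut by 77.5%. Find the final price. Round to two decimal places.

€12.88

59% increase: €32.78 × 1.59 = €52.1202.
9.8% increase: €52.1202 × 1.098 = €57.2279796.
77.5% decrease: €57.2279796 × 0.225 = €12.87629541 ≈ €12.88.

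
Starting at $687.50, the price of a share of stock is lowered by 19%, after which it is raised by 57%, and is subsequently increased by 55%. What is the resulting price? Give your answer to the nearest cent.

After the 19% decrease: $687.50 × 0.81 = $556.875.
Apply the 57% increase: $556.875 × 1.57 = $874.29375.
55% increase: $874.29375 × 1.55 = $1355.1553125 ≈ $1355.16.

$1355.16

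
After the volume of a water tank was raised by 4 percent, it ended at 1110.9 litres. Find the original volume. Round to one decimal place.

1068.2 litres

The overall multiplier applied was 1.04.
So the original volume was 1110.9 ÷ 1.04 ≈ 1068.2 litres.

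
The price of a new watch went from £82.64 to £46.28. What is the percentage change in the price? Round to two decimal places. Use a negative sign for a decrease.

-44.00%

Change: £46.28 − £82.64 = -£36.36.
Relative to the original: -£36.36 ÷ £82.64 ≈ -44.00%.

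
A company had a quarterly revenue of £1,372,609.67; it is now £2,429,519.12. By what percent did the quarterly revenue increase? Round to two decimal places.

77.00%

Change: £2,429,519.12 − £1,372,609.67 = £1,056,909.45.
Relative to the original: £1,056,909.45 ÷ £1,372,609.67 ≈ 77.00%.
So the quarterly revenue increased by 77.00%.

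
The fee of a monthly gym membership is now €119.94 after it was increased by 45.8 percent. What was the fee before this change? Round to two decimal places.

€82.26

The overall multiplier applied was 1.458.
So the original fee was €119.94 ÷ 1.458 ≈ €82.26.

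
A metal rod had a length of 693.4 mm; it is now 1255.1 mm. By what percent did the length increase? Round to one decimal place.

Change: 1255.1 − 693.4 = 561.7.
Relative to the original: 561.7 ÷ 693.4 ≈ 81.0%.
So the length increased by 81.0%.

81.0%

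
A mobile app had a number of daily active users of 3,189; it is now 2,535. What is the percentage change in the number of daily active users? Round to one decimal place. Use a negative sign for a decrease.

Change: 2,535 − 3,189 = -654.
Relative to the original: -654 ÷ 3,189 ≈ -20.5%.

-20.5%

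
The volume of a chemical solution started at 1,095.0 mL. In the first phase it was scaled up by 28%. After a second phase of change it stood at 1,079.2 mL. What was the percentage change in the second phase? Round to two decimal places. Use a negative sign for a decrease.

-23.00%

After the first phase: 1,095.0 × 1.28 = 1401.6.
Second-phase multiplier: 1,079.2 ÷ 1401.6 ≈ 0.769977.
That is a change of -23.00%.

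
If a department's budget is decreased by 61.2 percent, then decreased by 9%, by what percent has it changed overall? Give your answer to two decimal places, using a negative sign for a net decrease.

The combined multiplier is 0.388 × 0.91 = 0.35308.
That corresponds to a decrease of 64.69%.

-64.69%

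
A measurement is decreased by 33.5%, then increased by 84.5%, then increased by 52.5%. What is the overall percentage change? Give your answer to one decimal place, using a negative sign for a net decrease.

87.1%

A 33.5% decrease multiplies by 0.665.
Then an 84.5% increase: 0.665 × 1.845 = 1.226925.
Then a 52.5% increase: 1.226925 × 1.525 = 1.871060625.
Overall factor 1.871060625, i.e. 87.1%.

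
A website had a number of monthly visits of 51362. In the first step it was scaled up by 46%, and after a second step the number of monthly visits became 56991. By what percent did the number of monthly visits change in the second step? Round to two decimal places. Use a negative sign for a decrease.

-24.00%

After the first step: 51362 × 1.46 = 74988.52.
Second-step multiplier: 56991 ÷ 74988.52 ≈ 0.759996.
That is a change of -24.00%.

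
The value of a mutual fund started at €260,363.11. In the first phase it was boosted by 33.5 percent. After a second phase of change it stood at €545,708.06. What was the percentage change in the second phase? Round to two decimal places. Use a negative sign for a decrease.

57.00%

After the first phase: €260,363.11 × 1.335 = €347584.75185.
Second-phase multiplier: €545,708.06 ÷ €347584.75185 ≈ 1.57.
That is a change of 57.00%.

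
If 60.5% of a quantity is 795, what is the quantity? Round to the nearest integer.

795 ÷ 0.605 ≈ 1,314.

1,314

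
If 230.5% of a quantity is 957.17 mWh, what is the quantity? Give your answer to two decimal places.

415.26 mWh

957.17 mWh ÷ 2.305 ≈ 415.26 mWh.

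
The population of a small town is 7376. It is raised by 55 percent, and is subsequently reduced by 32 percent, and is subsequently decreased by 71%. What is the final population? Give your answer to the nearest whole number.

Apply the 55% increase: 7376 × 1.55 = 11432.8.
Apply the 32% decrease: 11432.8 × 0.68 = 7774.304.
After the 71% decrease: 7774.304 × 0.29 = 2254.54816 ≈ 2255.

2255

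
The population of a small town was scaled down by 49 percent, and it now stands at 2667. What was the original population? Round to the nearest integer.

The overall multiplier applied was 0.51.
So the original population was 2667 ÷ 0.51 ≈ 5229.

5229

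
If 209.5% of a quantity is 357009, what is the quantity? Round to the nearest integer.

357009 ÷ 2.095 ≈ 170410.

170410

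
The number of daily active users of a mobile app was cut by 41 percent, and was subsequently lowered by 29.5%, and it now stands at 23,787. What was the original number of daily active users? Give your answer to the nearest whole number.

57,187

Undoing the 29.5% decrease: 23,787 ÷ 0.705 ≈ 33740.425532.
Undoing the 41% decrease: 33740.425532 ÷ 0.59 ≈ 57,187.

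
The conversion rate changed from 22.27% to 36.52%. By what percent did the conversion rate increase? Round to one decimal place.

64.0%

The change is 36.52 − 22.27 = 14.25 percentage points.
Relative to the original 22.27%, that is 14.25 ÷ 22.27 ≈ 64.0%.
So the conversion rate rose by 64.0%.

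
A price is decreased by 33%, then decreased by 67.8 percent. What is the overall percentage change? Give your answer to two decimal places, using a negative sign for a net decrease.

-78.43%

The combined multiplier is 0.67 × 0.322 = 0.21574.
That corresponds to a decrease of 78.43%.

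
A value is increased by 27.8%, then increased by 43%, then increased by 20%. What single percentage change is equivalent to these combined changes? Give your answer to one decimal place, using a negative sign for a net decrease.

119.3%

A 27.8% increase multiplies by 1.278.
Then a 43% increase: 1.278 × 1.43 = 1.82754.
Then a 20% increase: 1.82754 × 1.2 = 2.193048.
Overall factor 2.193048, i.e. 119.3%.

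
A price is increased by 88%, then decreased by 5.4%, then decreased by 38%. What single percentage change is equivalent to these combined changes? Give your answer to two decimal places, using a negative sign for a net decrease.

The combined multiplier is 1.88 × 0.946 × 0.62 = 1.1026576.
That corresponds to an increase of 10.27%.

10.27%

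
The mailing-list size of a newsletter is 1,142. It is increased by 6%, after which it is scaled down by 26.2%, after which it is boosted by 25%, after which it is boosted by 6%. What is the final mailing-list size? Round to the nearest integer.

After the 6% increase: 1,142 × 1.06 = 1210.52.
After the 26.2% decrease: 1210.52 × 0.738 = 893.36376.
Apply the 25% increase: 893.36376 × 1.25 = 1116.7047.
After the 6% increase: 1116.7047 × 1.06 = 1183.706982 ≈ 1,184.

1,184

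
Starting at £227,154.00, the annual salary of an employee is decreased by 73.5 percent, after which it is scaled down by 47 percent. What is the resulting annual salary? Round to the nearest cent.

£31,903.78

Each change multiplies by a factor: 0.265 × 0.53 = 0.14045.
£227,154.00 × 0.14045 = £31903.7793 ≈ £31,903.78.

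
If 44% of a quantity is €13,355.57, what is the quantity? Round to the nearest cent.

€30,353.57

€13,355.57 ÷ 0.44 ≈ €30,353.57.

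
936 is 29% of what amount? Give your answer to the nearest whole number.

936 ÷ 0.29 ≈ 3228.

3228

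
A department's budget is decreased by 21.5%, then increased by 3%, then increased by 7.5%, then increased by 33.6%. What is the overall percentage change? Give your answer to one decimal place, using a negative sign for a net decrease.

The combined multiplier is 0.785 × 1.03 × 1.075 × 1.336 = 1.16123951.
That corresponds to an increase of 16.1%.

16.1%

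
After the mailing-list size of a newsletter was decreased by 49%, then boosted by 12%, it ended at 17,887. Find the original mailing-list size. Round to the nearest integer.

31,315

Undoing the 12% increase: 17,887 ÷ 1.12 ≈ 15970.535714.
Undoing the 49% decrease: 15970.535714 ÷ 0.51 ≈ 31,315.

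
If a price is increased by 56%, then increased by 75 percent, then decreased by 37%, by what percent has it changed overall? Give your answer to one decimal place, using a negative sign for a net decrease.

72.0%

A 56% increase multiplies by 1.56.
Then a 75% increase: 1.56 × 1.75 = 2.73.
Then a 37% decrease: 2.73 × 0.63 = 1.7199.
Overall factor 1.7199, i.e. 72.0%.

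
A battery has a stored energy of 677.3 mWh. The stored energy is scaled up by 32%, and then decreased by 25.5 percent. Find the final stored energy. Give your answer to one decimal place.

666.1 mWh

32% increase: 677.3 × 1.32 = 894.036.
Apply the 25.5% decrease: 894.036 × 0.745 = 666.05682 ≈ 666.1.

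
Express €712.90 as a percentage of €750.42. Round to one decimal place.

95.0%

€712.90 ÷ €750.42 ≈ 95.0%.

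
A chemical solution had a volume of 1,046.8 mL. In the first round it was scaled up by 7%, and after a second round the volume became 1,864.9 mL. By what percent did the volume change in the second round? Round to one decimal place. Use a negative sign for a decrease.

66.5%

After the first round: 1,046.8 × 1.07 = 1120.076.
Second-round multiplier: 1,864.9 ÷ 1120.076 ≈ 1.66498.
That is a change of 66.5%.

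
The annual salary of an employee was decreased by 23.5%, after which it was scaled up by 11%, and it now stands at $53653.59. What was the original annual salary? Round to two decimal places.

$63185.06

The overall multiplier applied was 0.765 × 1.11 = 0.84915.
So the original annual salary was $53653.59 ÷ 0.84915 ≈ $63185.06.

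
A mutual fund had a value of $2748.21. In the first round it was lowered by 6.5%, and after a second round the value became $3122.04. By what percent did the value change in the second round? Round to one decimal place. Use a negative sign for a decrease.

21.5%

After the first round: $2748.21 × 0.935 = $2569.57635.
Second-round multiplier: $3122.04 ÷ $2569.57635 ≈ 1.215.
That is a change of 21.5%.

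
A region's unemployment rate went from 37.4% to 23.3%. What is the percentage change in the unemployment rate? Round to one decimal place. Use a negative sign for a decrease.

-37.7%

The change is 23.3 − 37.4 = -14.1 percentage points.
Relative to the original 37.4%, that is -14.1 ÷ 37.4 ≈ -37.7%.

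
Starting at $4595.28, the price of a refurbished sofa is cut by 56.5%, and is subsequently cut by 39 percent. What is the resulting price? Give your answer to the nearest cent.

After the 56.5% decrease: $4595.28 × 0.435 = $1998.9468.
After the 39% decrease: $1998.9468 × 0.61 = $1219.357548 ≈ $1219.36.

$1219.36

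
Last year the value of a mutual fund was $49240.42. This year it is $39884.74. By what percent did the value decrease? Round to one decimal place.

Change: $39884.74 − $49240.42 = -$9355.68.
Relative to the original: -$9355.68 ÷ $49240.42 ≈ -19.0%.
So the value decreased by 19.0%.

19.0%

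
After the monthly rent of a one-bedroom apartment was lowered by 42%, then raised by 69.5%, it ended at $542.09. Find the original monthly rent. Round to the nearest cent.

The overall multiplier applied was 0.58 × 1.695 = 0.9831.
So the original monthly rent was $542.09 ÷ 0.9831 ≈ $551.41.

$551.41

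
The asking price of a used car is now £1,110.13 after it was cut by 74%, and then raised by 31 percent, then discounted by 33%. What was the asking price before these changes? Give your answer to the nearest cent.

£4,864.68

Undoing the 33% decrease: £1,110.13 ÷ 0.67 ≈ £1656.910448.
Undoing the 31% increase: £1656.910448 ÷ 1.31 ≈ £1264.817136.
Undoing the 74% decrease: £1264.817136 ÷ 0.26 ≈ £4,864.68.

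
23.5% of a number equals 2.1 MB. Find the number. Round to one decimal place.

2.1 MB ÷ 0.235 ≈ 8.9 MB.

8.9 MB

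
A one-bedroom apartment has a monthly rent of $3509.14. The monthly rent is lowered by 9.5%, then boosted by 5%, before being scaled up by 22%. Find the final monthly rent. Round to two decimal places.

Each change multiplies by a factor: 0.905 × 1.05 × 1.22 = 1.159305.
$3509.14 × 1.159305 = $4068.1635477 ≈ $4068.16.

$4068.16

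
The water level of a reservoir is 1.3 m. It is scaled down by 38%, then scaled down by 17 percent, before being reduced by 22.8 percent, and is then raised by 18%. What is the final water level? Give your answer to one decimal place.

0.6 m

After the 38% decrease: 1.3 × 0.62 = 0.806.
17% decrease: 0.806 × 0.83 = 0.66898.
Apply the 22.8% decrease: 0.66898 × 0.772 = 0.51645256.
After the 18% increase: 0.51645256 × 1.18 = 0.6094140208 ≈ 0.6.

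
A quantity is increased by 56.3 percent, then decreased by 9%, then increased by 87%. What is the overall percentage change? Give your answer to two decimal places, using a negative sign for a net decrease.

165.98%

A 56.3% increase multiplies by 1.563.
Then a 9% decrease: 1.563 × 0.91 = 1.42233.
Then an 87% increase: 1.42233 × 1.87 = 2.6597571.
Overall factor 2.6597571, i.e. 165.98%.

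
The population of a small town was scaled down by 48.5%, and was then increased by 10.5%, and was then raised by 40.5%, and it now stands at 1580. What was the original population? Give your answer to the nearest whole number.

The overall multiplier applied was 0.515 × 1.105 × 1.405 = 0.799550375.
So the original population was 1580 ÷ 0.799550375 ≈ 1976.

1976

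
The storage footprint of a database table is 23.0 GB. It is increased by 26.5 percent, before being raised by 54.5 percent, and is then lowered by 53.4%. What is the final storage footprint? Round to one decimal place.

Each change multiplies by a factor: 1.265 × 1.545 × 0.466 = 0.91076205.
23.0 × 0.91076205 = 20.94752715 ≈ 20.9.

20.9 GB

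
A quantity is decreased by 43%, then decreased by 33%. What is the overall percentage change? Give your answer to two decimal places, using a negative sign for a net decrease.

The combined multiplier is 0.57 × 0.67 = 0.3819.
That corresponds to a decrease of 61.81%.

-61.81%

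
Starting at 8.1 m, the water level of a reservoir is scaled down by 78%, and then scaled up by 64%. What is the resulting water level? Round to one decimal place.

2.9 m

Each change multiplies by a factor: 0.22 × 1.64 = 0.3608.
8.1 × 0.3608 = 2.92248 ≈ 2.9.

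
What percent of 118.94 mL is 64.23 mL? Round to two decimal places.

54.00%

64.23 mL ÷ 118.94 mL ≈ 54.00%.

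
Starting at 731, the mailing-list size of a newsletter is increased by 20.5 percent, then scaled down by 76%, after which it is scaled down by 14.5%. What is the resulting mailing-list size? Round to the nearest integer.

20.5% increase: 731 × 1.205 = 880.855.
Apply the 76% decrease: 880.855 × 0.24 = 211.4052.
14.5% decrease: 211.4052 × 0.855 = 180.751446 ≈ 181.

181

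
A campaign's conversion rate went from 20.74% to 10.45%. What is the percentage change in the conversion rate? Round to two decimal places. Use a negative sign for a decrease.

The change is 10.45 − 20.74 = -10.29 percentage points.
Relative to the original 20.74%, that is -10.29 ÷ 20.74 ≈ -49.61%.

-49.61%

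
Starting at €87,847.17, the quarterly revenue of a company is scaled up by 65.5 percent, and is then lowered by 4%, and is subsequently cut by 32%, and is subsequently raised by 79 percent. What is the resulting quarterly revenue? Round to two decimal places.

Each change multiplies by a factor: 1.655 × 0.96 × 0.68 × 1.79 = 1.93388736.
€87,847.17 × 1.93388736 = €169886.5316747712 ≈ €169,886.53.

€169,886.53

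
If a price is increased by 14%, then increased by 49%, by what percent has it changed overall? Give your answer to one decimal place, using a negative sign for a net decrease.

A 14% increase multiplies by 1.14.
Then a 49% increase: 1.14 × 1.49 = 1.6986.
Overall factor 1.6986, i.e. 69.9%.

69.9%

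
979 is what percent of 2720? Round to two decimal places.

979 ÷ 2720 ≈ 35.99%.

35.99%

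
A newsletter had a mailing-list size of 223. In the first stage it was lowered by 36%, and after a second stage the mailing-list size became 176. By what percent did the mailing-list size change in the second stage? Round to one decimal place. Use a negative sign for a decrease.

23.3%

After the first stage: 223 × 0.64 = 142.72.
Second-stage multiplier: 176 ÷ 142.72 ≈ 1.23318.
That is a change of 23.3%.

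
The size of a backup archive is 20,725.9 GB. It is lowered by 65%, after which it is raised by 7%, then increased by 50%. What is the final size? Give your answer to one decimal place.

11,642.8 GB

After the 65% decrease: 20,725.9 × 0.35 = 7254.065.
Apply the 7% increase: 7254.065 × 1.07 = 7761.84955.
After the 50% increase: 7761.84955 × 1.5 = 11642.774325 ≈ 11,642.8.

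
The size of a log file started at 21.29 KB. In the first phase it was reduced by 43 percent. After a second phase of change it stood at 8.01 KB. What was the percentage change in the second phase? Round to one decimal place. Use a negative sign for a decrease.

-34.0%

After the first phase: 21.29 × 0.57 = 12.1353.
Second-phase multiplier: 8.01 ÷ 12.1353 ≈ 0.66006.
That is a change of -34.0%.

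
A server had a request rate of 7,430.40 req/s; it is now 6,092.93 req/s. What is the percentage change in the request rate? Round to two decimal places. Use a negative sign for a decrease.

-18.00%

Change: 6,092.93 − 7,430.40 = -1,337.47.
Relative to the original: -1,337.47 ÷ 7,430.40 ≈ -18.00%.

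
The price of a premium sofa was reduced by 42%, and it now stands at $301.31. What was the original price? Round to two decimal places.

The overall multiplier applied was 0.58.
So the original price was $301.31 ÷ 0.58 = $519.50.

$519.50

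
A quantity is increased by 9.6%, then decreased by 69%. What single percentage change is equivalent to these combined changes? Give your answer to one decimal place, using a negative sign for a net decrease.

The combined multiplier is 1.096 × 0.31 = 0.33976.
That corresponds to a decrease of 66.0%.

-66.0%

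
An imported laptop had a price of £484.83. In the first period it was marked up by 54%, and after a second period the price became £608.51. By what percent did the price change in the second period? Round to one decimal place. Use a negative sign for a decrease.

After the first period: £484.83 × 1.54 = £746.6382.
Second-period multiplier: £608.51 ÷ £746.6382 ≈ 0.815.
That is a change of -18.5%.

-18.5%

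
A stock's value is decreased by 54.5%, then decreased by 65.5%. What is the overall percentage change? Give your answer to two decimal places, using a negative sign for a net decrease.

A 54.5% decrease multiplies by 0.455.
Then a 65.5% decrease: 0.455 × 0.345 = 0.156975.
Overall factor 0.156975, i.e. -84.30%.

-84.30%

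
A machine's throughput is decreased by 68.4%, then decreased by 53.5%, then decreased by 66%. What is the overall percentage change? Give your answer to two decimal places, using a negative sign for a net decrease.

-95.00%

A 68.4% decrease multiplies by 0.316.
Then a 53.5% decrease: 0.316 × 0.465 = 0.14694.
Then a 66% decrease: 0.14694 × 0.34 = 0.0499596.
Overall factor 0.0499596, i.e. -95.00%.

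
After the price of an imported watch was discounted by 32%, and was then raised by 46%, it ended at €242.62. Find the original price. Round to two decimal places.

€244.38

Undoing the 46% increase: €242.62 ÷ 1.46 ≈ €166.178082.
Undoing the 32% decrease: €166.178082 ÷ 0.68 ≈ €244.38.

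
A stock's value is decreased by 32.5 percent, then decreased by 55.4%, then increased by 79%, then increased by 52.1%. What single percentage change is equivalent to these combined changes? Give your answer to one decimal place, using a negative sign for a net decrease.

A 32.5% decrease multiplies by 0.675.
Then a 55.4% decrease: 0.675 × 0.446 = 0.30105.
Then a 79% increase: 0.30105 × 1.79 = 0.5388795.
Then a 52.1% increase: 0.5388795 × 1.521 = 0.8196357195.
Overall factor 0.8196357195, i.e. -18.0%.

-18.0%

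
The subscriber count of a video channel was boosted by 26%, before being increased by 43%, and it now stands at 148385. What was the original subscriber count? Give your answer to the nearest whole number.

82354

Undoing the 43% increase: 148385 ÷ 1.43 ≈ 103765.734266.
Undoing the 26% increase: 103765.734266 ÷ 1.26 ≈ 82354.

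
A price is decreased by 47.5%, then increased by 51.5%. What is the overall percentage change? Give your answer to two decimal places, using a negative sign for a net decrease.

A 47.5% decrease multiplies by 0.525.
Then a 51.5% increase: 0.525 × 1.515 = 0.795375.
Overall factor 0.795375, i.e. -20.46%.

-20.46%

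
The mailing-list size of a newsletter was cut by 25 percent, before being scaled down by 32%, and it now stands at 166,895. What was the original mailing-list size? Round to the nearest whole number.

Undoing the 32% decrease: 166,895 ÷ 0.68 ≈ 245433.823529.
Undoing the 25% decrease: 245433.823529 ÷ 0.75 ≈ 327,245.

327,245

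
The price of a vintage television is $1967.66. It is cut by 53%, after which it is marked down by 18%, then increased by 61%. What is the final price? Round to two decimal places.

$1220.92

53% decrease: $1967.66 × 0.47 = $924.8002.
After the 18% decrease: $924.8002 × 0.82 = $758.336164.
61% increase: $758.336164 × 1.61 = $1220.92122404 ≈ $1220.92.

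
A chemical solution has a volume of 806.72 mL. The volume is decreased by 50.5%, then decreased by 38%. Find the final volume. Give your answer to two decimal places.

Each change multiplies by a factor: 0.495 × 0.62 = 0.3069.
806.72 × 0.3069 = 247.582368 ≈ 247.58.

247.58 mL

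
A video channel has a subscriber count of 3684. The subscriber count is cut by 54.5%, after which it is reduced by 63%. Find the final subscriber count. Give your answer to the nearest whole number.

620

Each change multiplies by a factor: 0.455 × 0.37 = 0.16835.
3684 × 0.16835 = 620.2014 ≈ 620.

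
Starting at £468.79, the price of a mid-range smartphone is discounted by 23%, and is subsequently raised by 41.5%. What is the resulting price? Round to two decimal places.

Apply the 23% decrease: £468.79 × 0.77 = £360.9683.
Apply the 41.5% increase: £360.9683 × 1.415 = £510.7701445 ≈ £510.77.

£510.77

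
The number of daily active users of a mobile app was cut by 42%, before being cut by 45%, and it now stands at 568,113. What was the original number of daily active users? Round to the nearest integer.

1,780,918

The overall multiplier applied was 0.58 × 0.55 = 0.319.
So the original number of daily active users was 568,113 ÷ 0.319 ≈ 1,780,918.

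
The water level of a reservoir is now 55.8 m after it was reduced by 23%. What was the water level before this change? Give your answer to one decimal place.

72.5 m

The overall multiplier applied was 0.77.
So the original water level was 55.8 ÷ 0.77 ≈ 72.5 m.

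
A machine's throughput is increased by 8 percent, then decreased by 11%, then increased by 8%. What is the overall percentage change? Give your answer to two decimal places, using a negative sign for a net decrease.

3.81%

An 8% increase multiplies by 1.08.
Then an 11% decrease: 1.08 × 0.89 = 0.9612.
Then an 8% increase: 0.9612 × 1.08 = 1.038096.
Overall factor 1.038096, i.e. 3.81%.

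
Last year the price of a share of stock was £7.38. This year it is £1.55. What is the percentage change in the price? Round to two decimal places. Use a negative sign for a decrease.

-79.00%

Change: £1.55 − £7.38 = -£5.83.
Relative to the original: -£5.83 ÷ £7.38 ≈ -79.00%.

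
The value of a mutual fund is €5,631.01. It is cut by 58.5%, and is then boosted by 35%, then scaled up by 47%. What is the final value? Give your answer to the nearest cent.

Each change multiplies by a factor: 0.415 × 1.35 × 1.47 = 0.8235675.
€5,631.01 × 0.8235675 = €4637.516828175 ≈ €4,637.52.

€4,637.52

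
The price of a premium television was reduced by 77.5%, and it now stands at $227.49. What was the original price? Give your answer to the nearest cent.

The overall multiplier applied was 0.225.
So the original price was $227.49 ÷ 0.225 ≈ $1,011.07.

$1,011.07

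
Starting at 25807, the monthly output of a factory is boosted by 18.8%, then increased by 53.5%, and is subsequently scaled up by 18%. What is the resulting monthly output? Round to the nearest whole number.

55532

Each change multiplies by a factor: 1.188 × 1.535 × 1.18 = 2.1518244.
25807 × 2.1518244 = 55532.1322908 ≈ 55532.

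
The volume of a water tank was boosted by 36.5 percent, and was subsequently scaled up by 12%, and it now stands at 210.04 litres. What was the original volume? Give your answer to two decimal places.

Undoing the 12% increase: 210.04 ÷ 1.12 ≈ 187.535714.
Undoing the 36.5% increase: 187.535714 ÷ 1.365 ≈ 137.39 litres.

137.39 litres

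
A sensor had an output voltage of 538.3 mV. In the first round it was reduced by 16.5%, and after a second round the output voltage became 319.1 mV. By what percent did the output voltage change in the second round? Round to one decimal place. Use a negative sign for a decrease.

-29.0%

After the first round: 538.3 × 0.835 = 449.4805.
Second-round multiplier: 319.1 ÷ 449.4805 ≈ 0.70993.
That is a change of -29.0%.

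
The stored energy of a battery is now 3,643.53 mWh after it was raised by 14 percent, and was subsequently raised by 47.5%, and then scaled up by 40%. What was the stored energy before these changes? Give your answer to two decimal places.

The overall multiplier applied was 1.14 × 1.475 × 1.4 = 2.3541.
So the original stored energy was 3,643.53 ÷ 2.3541 ≈ 1,547.74 mWh.

1,547.74 mWh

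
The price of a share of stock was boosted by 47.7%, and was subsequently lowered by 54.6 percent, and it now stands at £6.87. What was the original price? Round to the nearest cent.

Undoing the 54.6% decrease: £6.87 ÷ 0.454 ≈ £15.132159.
Undoing the 47.7% increase: £15.132159 ÷ 1.477 ≈ £10.25.

£10.25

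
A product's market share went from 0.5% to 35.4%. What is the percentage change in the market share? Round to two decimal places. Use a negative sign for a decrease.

6980.00%

The change is 35.4 − 0.5 = 34.9 percentage points.
Relative to the original 0.5%, that is 34.9 ÷ 0.5 = 6980.00%.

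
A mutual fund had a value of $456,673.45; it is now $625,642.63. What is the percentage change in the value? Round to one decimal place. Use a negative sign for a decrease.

Change: $625,642.63 − $456,673.45 = $168,969.18.
Relative to the original: $168,969.18 ÷ $456,673.45 ≈ 37.0%.

37.0%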